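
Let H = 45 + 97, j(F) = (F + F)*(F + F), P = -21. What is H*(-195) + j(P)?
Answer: -25926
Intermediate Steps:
j(F) = 4*F² (j(F) = (2*F)*(2*F) = 4*F²)
H = 142
H*(-195) + j(P) = 142*(-195) + 4*(-21)² = -27690 + 4*441 = -27690 + 1764 = -25926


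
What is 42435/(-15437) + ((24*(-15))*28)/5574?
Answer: -65356275/14340973 ≈ -4.5573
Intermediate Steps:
42435/(-15437) + ((24*(-15))*28)/5574 = 42435*(-1/15437) - 360*28*(1/5574) = -42435/15437 - 10080*1/5574 = -42435/15437 - 1680/929 = -65356275/14340973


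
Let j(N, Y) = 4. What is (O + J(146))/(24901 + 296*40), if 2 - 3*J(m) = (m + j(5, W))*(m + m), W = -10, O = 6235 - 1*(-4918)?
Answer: -10339/110223 ≈ -0.093801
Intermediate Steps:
O = 11153 (O = 6235 + 4918 = 11153)
J(m) = ⅔ - 2*m*(4 + m)/3 (J(m) = ⅔ - (m + 4)*(m + m)/3 = ⅔ - (4 + m)*2*m/3 = ⅔ - 2*m*(4 + m)/3)
(O + J(146))/(24901 + 296*40) = (11153 + (⅔ - 8/3*146 - ⅔*146²))/(24901 + 296*40) = (11153 + (⅔ - 1168/3 - ⅔*21316))/(24901 + 11840) = (11153 + (⅔ - 1168/3 - 42632/3))/36741 = (11153 - 43798/3)*(1/36741) = -10339/3*1/36741 = -10339/110223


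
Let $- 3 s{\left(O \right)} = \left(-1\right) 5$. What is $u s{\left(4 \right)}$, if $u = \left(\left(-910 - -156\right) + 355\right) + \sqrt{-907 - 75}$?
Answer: $-665 + \frac{5 i \sqrt{982}}{3} \approx -665.0 + 52.228 i$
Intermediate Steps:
$s{\left(O \right)} = \frac{5}{3}$ ($s{\left(O \right)} = - \frac{\left(-1\right) 5}{3} = \left(- \frac{1}{3}\right) \left(-5\right) = \frac{5}{3}$)
$u = -399 + i \sqrt{982}$ ($u = \left(\left(-910 + 156\right) + 355\right) + \sqrt{-982} = \left(-754 + 355\right) + i \sqrt{982} = -399 + i \sqrt{982} \approx -399.0 + 31.337 i$)
$u s{\left(4 \right)} = \left(-399 + i \sqrt{982}\right) \frac{5}{3} = -665 + \frac{5 i \sqrt{982}}{3}$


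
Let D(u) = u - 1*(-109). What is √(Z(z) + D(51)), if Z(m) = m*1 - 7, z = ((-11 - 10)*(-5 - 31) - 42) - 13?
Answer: √854 ≈ 29.223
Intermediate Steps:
D(u) = 109 + u (D(u) = u + 109 = 109 + u)
z = 701 (z = (-21*(-36) - 42) - 13 = (756 - 42) - 13 = 714 - 13 = 701)
Z(m) = -7 + m (Z(m) = m - 7 = -7 + m)
√(Z(z) + D(51)) = √((-7 + 701) + (109 + 51)) = √(694 + 160) = √854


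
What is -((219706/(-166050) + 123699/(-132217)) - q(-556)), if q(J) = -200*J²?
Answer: -678696713277216424/10977316425 ≈ -6.1827e+7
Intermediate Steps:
-((219706/(-166050) + 123699/(-132217)) - q(-556)) = -((219706/(-166050) + 123699/(-132217)) - (-200)*(-556)²) = -((219706*(-1/166050) + 123699*(-1/132217)) - (-200)*309136) = -((-109853/83025 - 123699/132217) - 1*(-61827200)) = -(-24794543576/10977316425 + 61827200) = -1*678696713277216424/10977316425 = -678696713277216424/10977316425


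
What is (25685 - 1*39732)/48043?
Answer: -14047/48043 ≈ -0.29238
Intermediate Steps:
(25685 - 1*39732)/48043 = (25685 - 39732)*(1/48043) = -14047*1/48043 = -14047/48043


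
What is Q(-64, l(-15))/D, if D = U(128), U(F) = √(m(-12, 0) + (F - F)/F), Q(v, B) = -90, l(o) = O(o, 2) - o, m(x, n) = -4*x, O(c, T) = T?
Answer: -15*√3/2 ≈ -12.990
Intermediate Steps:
l(o) = 2 - o
U(F) = 4*√3 (U(F) = √(-4*(-12) + (F - F)/F) = √(48 + 0/F) = √(48 + 0) = √48 = 4*√3)
D = 4*√3 ≈ 6.9282
Q(-64, l(-15))/D = -90*√3/12 = -15*√3/2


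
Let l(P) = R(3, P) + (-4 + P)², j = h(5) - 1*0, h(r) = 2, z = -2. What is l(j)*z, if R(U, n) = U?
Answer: -14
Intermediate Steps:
j = 2 (j = 2 - 1*0 = 2 + 0 = 2)
l(P) = 3 + (-4 + P)²
l(j)*z = (3 + (-4 + 2)²)*(-2) = (3 + (-2)²)*(-2) = (3 + 4)*(-2) = 7*(-2) = -14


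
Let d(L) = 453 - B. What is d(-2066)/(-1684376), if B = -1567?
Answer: -505/421094 ≈ -0.0011993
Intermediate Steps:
d(L) = 2020 (d(L) = 453 - 1*(-1567) = 453 + 1567 = 2020)
d(-2066)/(-1684376) = 2020/(-1684376) = 2020*(-1/1684376) = -505/421094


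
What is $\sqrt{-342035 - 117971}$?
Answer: $i \sqrt{460006} \approx 678.24 i$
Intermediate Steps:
$\sqrt{-342035 - 117971} = \sqrt{-460006} = i \sqrt{460006}$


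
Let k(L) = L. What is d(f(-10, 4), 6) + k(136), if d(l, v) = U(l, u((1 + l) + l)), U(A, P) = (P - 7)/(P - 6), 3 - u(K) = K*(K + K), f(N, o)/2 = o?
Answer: 79598/581 ≈ 137.00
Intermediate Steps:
f(N, o) = 2*o
u(K) = 3 - 2*K² (u(K) = 3 - K*(K + K) = 3 - K*2*K = 3 - 2*K²)
U(A, P) = (-7 + P)/(-6 + P)
d(l, v) = (-4 - 2*(1 + 2*l)²)/(-3 - 2*(1 + 2*l)²) (d(l, v) = (-7 + (3 - 2*((1 + l) + l)²))/(-6 + (3 - 2*((1 + l) + l)²)) = (-7 + (3 - 2*(1 + 2*l)²))/(-6 + (3 - 2*(1 + 2*l)²)) = (-4 - 2*(1 + 2*l)²)/(-3 - 2*(1 + 2*l)²))
d(f(-10, 4), 6) + k(136) = 2*(2 + (1 + 2*(2*4))²)/(3 + 2*(1 + 2*(2*4))²) + 136 = 2*(2 + (1 + 2*8)²)/(3 + 2*(1 + 2*8)²) + 136 = 2*(2 + (1 + 16)²)/(3 + 2*(1 + 16)²) + 136 = 2*(2 + 17²)/(3 + 2*17²) + 136 = 2*(2 + 289)/(3 + 2*289) + 136 = 2*291/(3 + 578) + 136 = 2*291/581 + 136 = 2*(1/581)*291 + 136 = 582/581 + 136 = 79598/581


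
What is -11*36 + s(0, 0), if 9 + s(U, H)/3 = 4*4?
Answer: -375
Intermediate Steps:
s(U, H) = 21 (s(U, H) = -27 + 3*(4*4) = -27 + 3*16 = -27 + 48 = 21)
-11*36 + s(0, 0) = -11*36 + 21 = -396 + 21 = -375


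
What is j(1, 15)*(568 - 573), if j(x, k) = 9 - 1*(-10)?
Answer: -95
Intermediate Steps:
j(x, k) = 19 (j(x, k) = 9 + 10 = 19)
j(1, 15)*(568 - 573) = 19*(568 - 573) = 19*(-5) = -95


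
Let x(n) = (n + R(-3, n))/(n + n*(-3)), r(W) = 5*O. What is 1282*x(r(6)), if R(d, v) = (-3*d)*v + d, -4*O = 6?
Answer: -33332/5 ≈ -6666.4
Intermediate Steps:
O = -3/2 (O = -¼*6 = -3/2 ≈ -1.5000)
R(d, v) = d - 3*d*v (R(d, v) = -3*d*v + d = d - 3*d*v)
r(W) = -15/2 (r(W) = 5*(-3/2) = -15/2)
x(n) = -(-3 + 10*n)/(2*n) (x(n) = (n - 3*(1 - 3*n))/(n + n*(-3)) = (n + (-3 + 9*n))/(n - 3*n) = (-3 + 10*n)/((-2*n)) = (-3 + 10*n)*(-1/(2*n)) = -(-3 + 10*n)/(2*n))
1282*x(r(6)) = 1282*(-5 + 3/(2*(-15/2))) = 1282*(-5 + (3/2)*(-2/15)) = 1282*(-5 - ⅕) = 1282*(-26/5) = -33332/5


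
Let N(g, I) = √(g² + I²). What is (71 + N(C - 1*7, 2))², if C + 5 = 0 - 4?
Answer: 5301 + 284*√65 ≈ 7590.7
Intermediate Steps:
C = -9 (C = -5 + (0 - 4) = -5 - 4 = -9)
N(g, I) = √(I² + g²)
(71 + N(C - 1*7, 2))² = (71 + √(2² + (-9 - 1*7)²))² = (71 + √(4 + (-9 - 7)²))² = (71 + √(4 + (-16)²))² = (71 + √(4 + 256))² = (71 + √260)² = (71 + 2*√65)²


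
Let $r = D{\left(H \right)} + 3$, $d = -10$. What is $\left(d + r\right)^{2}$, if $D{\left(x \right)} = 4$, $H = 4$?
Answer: $9$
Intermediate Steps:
$r = 7$ ($r = 4 + 3 = 7$)
$\left(d + r\right)^{2} = \left(-10 + 7\right)^{2} = \left(-3\right)^{2} = 9$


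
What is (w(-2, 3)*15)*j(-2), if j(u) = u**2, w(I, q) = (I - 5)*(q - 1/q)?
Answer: -1120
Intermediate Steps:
w(I, q) = (-5 + I)*(q - 1/q)
(w(-2, 3)*15)*j(-2) = (((5 - 1*(-2) + 3**2*(-5 - 2))/3)*15)*(-2)**2 = (((5 + 2 + 9*(-7))/3)*15)*4 = (((5 + 2 - 63)/3)*15)*4 = (((1/3)*(-56))*15)*4 = -56/3*15*4 = -280*4 = -1120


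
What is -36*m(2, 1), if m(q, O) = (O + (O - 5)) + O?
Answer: 72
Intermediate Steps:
m(q, O) = -5 + 3*O (m(q, O) = (O + (-5 + O)) + O = (-5 + 2*O) + O = -5 + 3*O)
-36*m(2, 1) = -36*(-5 + 3*1) = -36*(-5 + 3) = -36*(-2) = 72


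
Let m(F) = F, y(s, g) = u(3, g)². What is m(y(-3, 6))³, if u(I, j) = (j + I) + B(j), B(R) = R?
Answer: 11390625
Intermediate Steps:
u(I, j) = I + 2*j (u(I, j) = (j + I) + j = (I + j) + j = I + 2*j)
y(s, g) = (3 + 2*g)²
m(y(-3, 6))³ = ((3 + 2*6)²)³ = ((3 + 12)²)³ = (15²)³ = 225³ = 11390625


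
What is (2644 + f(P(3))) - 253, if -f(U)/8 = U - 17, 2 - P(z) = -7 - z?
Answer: 2431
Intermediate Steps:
P(z) = 9 + z (P(z) = 2 - (-7 - z) = 2 + (7 + z) = 9 + z)
f(U) = 136 - 8*U (f(U) = -8*(U - 17) = -8*(-17 + U) = 136 - 8*U)
(2644 + f(P(3))) - 253 = (2644 + (136 - 8*(9 + 3))) - 253 = (2644 + (136 - 8*12)) - 253 = (2644 + (136 - 96)) - 253 = (2644 + 40) - 253 = 2684 - 253 = 2431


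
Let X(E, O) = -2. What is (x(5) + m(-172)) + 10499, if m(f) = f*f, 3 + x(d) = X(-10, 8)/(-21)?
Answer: 841682/21 ≈ 40080.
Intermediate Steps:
x(d) = -61/21 (x(d) = -3 - 2/(-21) = -3 - 2*(-1/21) = -3 + 2/21 = -61/21)
m(f) = f²
(x(5) + m(-172)) + 10499 = (-61/21 + (-172)²) + 10499 = (-61/21 + 29584) + 10499 = 621203/21 + 10499 = 841682/21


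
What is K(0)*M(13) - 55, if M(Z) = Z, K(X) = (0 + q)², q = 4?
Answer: 153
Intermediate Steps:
K(X) = 16 (K(X) = (0 + 4)² = 4² = 16)
K(0)*M(13) - 55 = 16*13 - 55 = 208 - 55 = 153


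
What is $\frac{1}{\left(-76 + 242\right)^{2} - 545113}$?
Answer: $- \frac{1}{517557} \approx -1.9322 \cdot 10^{-6}$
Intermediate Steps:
$\frac{1}{\left(-76 + 242\right)^{2} - 545113} = \frac{1}{166^{2} - 545113} = \frac{1}{27556 - 545113} = \frac{1}{-517557} = - \frac{1}{517557}$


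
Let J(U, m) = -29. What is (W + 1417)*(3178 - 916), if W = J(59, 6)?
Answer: 3139656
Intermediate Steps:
W = -29
(W + 1417)*(3178 - 916) = (-29 + 1417)*(3178 - 916) = 1388*2262 = 3139656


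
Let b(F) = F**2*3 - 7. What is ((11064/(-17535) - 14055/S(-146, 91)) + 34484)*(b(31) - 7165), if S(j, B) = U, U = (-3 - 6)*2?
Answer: -5304273109753/35070 ≈ -1.5125e+8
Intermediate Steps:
U = -18 (U = -9*2 = -18)
S(j, B) = -18
b(F) = -7 + 3*F**2 (b(F) = 3*F**2 - 7 = -7 + 3*F**2)
((11064/(-17535) - 14055/S(-146, 91)) + 34484)*(b(31) - 7165) = ((11064/(-17535) - 14055/(-18)) + 34484)*((-7 + 3*31**2) - 7165) = ((11064*(-1/17535) - 14055*(-1/18)) + 34484)*((-7 + 3*961) - 7165) = ((-3688/5845 + 4685/6) + 34484)*((-7 + 2883) - 7165) = (27361697/35070 + 34484)*(2876 - 7165) = (1236715577/35070)*(-4289) = -5304273109753/35070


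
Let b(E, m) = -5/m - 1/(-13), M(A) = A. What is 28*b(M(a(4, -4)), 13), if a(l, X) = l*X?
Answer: -112/13 ≈ -8.6154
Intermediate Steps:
a(l, X) = X*l
b(E, m) = 1/13 - 5/m (b(E, m) = -5/m - 1*(-1/13) = -5/m + 1/13 = 1/13 - 5/m)
28*b(M(a(4, -4)), 13) = 28*((1/13)*(-65 + 13)/13) = 28*((1/13)*(1/13)*(-52)) = 28*(-4/13) = -112/13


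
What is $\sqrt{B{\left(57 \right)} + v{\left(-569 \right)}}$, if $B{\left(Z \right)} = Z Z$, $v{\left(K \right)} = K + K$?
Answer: $\sqrt{2111} \approx 45.946$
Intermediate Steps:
$v{\left(K \right)} = 2 K$
$B{\left(Z \right)} = Z^{2}$
$\sqrt{B{\left(57 \right)} + v{\left(-569 \right)}} = \sqrt{57^{2} + 2 \left(-569\right)} = \sqrt{3249 - 1138} = \sqrt{2111}$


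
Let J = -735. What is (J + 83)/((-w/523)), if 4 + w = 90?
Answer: 170498/43 ≈ 3965.1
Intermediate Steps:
w = 86 (w = -4 + 90 = 86)
(J + 83)/((-w/523)) = (-735 + 83)/((-86/523)) = -652/((-86/523)) = -652/((-1*86/523)) = -652/(-86/523) = -652*(-523/86) = 170498/43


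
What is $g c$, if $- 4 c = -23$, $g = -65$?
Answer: $- \frac{1495}{4} \approx -373.75$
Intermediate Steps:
$c = \frac{23}{4}$ ($c = \left(- \frac{1}{4}\right) \left(-23\right) = \frac{23}{4} \approx 5.75$)
$g c = \left(-65\right) \frac{23}{4} = - \frac{1495}{4}$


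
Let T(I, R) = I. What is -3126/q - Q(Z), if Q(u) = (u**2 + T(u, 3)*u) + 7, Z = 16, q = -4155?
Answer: -717773/1385 ≈ -518.25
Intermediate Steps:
Q(u) = 7 + 2*u**2 (Q(u) = (u**2 + u*u) + 7 = (u**2 + u**2) + 7 = 2*u**2 + 7 = 7 + 2*u**2)
-3126/q - Q(Z) = -3126/(-4155) - (7 + 2*16**2) = -3126*(-1/4155) - (7 + 2*256) = 1042/1385 - (7 + 512) = 1042/1385 - 1*519 = 1042/1385 - 519 = -717773/1385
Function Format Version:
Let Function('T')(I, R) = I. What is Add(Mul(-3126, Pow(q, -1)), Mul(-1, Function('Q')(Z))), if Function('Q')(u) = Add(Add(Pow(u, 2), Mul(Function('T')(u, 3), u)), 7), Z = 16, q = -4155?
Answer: Rational(-717773, 1385) ≈ -518.25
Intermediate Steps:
Function('Q')(u) = Add(7, Mul(2, Pow(u, 2))) (Function('Q')(u) = Add(Add(Pow(u, 2), Mul(u, u)), 7) = Add(Add(Pow(u, 2), Pow(u, 2)), 7) = Add(Mul(2, Pow(u, 2)), 7) = Add(7, Mul(2, Pow(u, 2))))
Add(Mul(-3126, Pow(q, -1)), Mul(-1, Function('Q')(Z))) = Add(Mul(-3126, Pow(-4155, -1)), Mul(-1, Add(7, Mul(2, Pow(16, 2))))) = Add(Mul(-3126, Rational(-1, 4155)), Mul(-1, Add(7, Mul(2, 256)))) = Add(Rational(1042, 1385), Mul(-1, Add(7, 512))) = Add(Rational(1042, 1385), Mul(-1, 519)) = Add(Rational(1042, 1385), -519) = Rational(-717773, 1385)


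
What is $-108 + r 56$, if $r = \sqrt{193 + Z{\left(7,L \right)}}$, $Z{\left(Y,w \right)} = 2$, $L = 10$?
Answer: $-108 + 56 \sqrt{195} \approx 674.0$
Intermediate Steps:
$r = \sqrt{195}$ ($r = \sqrt{193 + 2} = \sqrt{195} \approx 13.964$)
$-108 + r 56 = -108 + \sqrt{195} \cdot 56 = -108 + 56 \sqrt{195}$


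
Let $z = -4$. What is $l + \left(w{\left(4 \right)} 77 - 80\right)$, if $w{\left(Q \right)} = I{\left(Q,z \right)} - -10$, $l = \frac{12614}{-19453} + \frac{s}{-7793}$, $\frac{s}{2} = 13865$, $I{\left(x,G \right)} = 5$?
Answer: $\frac{23189898369}{21656747} \approx 1070.8$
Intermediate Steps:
$s = 27730$ ($s = 2 \cdot 13865 = 27730$)
$l = - \frac{91104656}{21656747}$ ($l = \frac{12614}{-19453} + \frac{27730}{-7793} = 12614 \left(- \frac{1}{19453}\right) + 27730 \left(- \frac{1}{7793}\right) = - \frac{1802}{2779} - \frac{27730}{7793} = - \frac{91104656}{21656747} \approx -4.2068$)
$w{\left(Q \right)} = 15$ ($w{\left(Q \right)} = 5 - -10 = 5 + 10 = 15$)
$l + \left(w{\left(4 \right)} 77 - 80\right) = - \frac{91104656}{21656747} + \left(15 \cdot 77 - 80\right) = - \frac{91104656}{21656747} + \left(1155 - 80\right) = - \frac{91104656}{21656747} + 1075 = \frac{23189898369}{21656747}$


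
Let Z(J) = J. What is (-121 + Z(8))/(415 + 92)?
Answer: -113/507 ≈ -0.22288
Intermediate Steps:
(-121 + Z(8))/(415 + 92) = (-121 + 8)/(415 + 92) = -113/507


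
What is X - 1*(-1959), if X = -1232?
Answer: 727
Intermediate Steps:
X - 1*(-1959) = -1232 - 1*(-1959) = -1232 + 1959 = 727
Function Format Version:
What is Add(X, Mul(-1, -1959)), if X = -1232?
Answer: 727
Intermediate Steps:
Add(X, Mul(-1, -1959)) = Add(-1232, Mul(-1, -1959)) = Add(-1232, 1959) = 727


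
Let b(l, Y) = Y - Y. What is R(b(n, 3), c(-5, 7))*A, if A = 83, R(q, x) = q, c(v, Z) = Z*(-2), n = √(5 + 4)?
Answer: 0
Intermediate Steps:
n = 3 (n = √9 = 3)
c(v, Z) = -2*Z
b(l, Y) = 0
R(b(n, 3), c(-5, 7))*A = 0*83 = 0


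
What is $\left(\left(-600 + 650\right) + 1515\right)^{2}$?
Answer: $2449225$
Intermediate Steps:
$\left(\left(-600 + 650\right) + 1515\right)^{2} = \left(50 + 1515\right)^{2} = 1565^{2} = 2449225$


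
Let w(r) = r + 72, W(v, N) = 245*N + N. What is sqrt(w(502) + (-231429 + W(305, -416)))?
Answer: I*sqrt(333191) ≈ 577.23*I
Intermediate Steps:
W(v, N) = 246*N
w(r) = 72 + r
sqrt(w(502) + (-231429 + W(305, -416))) = sqrt((72 + 502) + (-231429 + 246*(-416))) = sqrt(574 + (-231429 - 102336)) = sqrt(574 - 333765) = sqrt(-333191) = I*sqrt(333191)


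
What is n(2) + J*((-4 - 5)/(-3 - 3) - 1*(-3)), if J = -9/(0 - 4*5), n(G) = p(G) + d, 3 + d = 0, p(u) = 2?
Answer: 41/40 ≈ 1.0250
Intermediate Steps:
d = -3 (d = -3 + 0 = -3)
n(G) = -1 (n(G) = 2 - 3 = -1)
J = 9/20 (J = -9/(0 - 20) = -9/(-20) = -9*(-1/20) = 9/20 ≈ 0.45000)
n(2) + J*((-4 - 5)/(-3 - 3) - 1*(-3)) = -1 + 9*((-4 - 5)/(-3 - 3) - 1*(-3))/20 = -1 + 9*(-9/(-6) + 3)/20 = -1 + 9*(-9*(-⅙) + 3)/20 = -1 + 9*(3/2 + 3)/20 = -1 + (9/20)*(9/2) = -1 + 81/40 = 41/40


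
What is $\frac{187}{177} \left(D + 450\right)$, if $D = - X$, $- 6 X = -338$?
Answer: $\frac{220847}{531} \approx 415.91$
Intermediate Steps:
$X = \frac{169}{3}$ ($X = \left(- \frac{1}{6}\right) \left(-338\right) = \frac{169}{3} \approx 56.333$)
$D = - \frac{169}{3}$ ($D = \left(-1\right) \frac{169}{3} = - \frac{169}{3} \approx -56.333$)
$\frac{187}{177} \left(D + 450\right) = \frac{187}{177} \left(- \frac{169}{3} + 450\right) = 187 \cdot \frac{1}{177} \cdot \frac{1181}{3} = \frac{187}{177} \cdot \frac{1181}{3} = \frac{220847}{531}$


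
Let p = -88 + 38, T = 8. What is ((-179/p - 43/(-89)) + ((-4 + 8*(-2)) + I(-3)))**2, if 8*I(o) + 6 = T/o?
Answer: 206514804721/712890000 ≈ 289.69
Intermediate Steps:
I(o) = -3/4 + 1/o (I(o) = -3/4 + (8/o)/8 = -3/4 + 1/o)
p = -50
((-179/p - 43/(-89)) + ((-4 + 8*(-2)) + I(-3)))**2 = ((-179/(-50) - 43/(-89)) + ((-4 + 8*(-2)) + (-3/4 + 1/(-3))))**2 = ((-179*(-1/50) - 43*(-1/89)) + ((-4 - 16) + (-3/4 - 1/3)))**2 = ((179/50 + 43/89) + (-20 - 13/12))**2 = (18081/4450 - 253/12)**2 = (-454439/26700)**2 = 206514804721/712890000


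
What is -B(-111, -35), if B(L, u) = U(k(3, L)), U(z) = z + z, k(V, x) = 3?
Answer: -6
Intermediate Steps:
U(z) = 2*z
B(L, u) = 6 (B(L, u) = 2*3 = 6)
-B(-111, -35) = -1*6 = -6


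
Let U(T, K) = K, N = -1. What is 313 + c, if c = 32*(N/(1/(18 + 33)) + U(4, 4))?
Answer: -1191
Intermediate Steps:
c = -1504 (c = 32*(-1/(1/(18 + 33)) + 4) = 32*(-1/(1/51) + 4) = 32*(-1/1/51 + 4) = 32*(-1*51 + 4) = 32*(-51 + 4) = 32*(-47) = -1504)
313 + c = 313 - 1504 = -1191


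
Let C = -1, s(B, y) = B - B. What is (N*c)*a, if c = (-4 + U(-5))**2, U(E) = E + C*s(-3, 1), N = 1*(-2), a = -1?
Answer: 162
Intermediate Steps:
s(B, y) = 0
N = -2
U(E) = E (U(E) = E - 1*0 = E + 0 = E)
c = 81 (c = (-4 - 5)**2 = (-9)**2 = 81)
(N*c)*a = -2*81*(-1) = -162*(-1) = 162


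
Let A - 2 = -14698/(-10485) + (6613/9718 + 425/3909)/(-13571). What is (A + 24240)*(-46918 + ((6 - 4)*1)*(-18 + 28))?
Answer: -1024281858736208784574103/900889655350995 ≈ -1.1370e+9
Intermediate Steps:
A = 6129209901890447/1801779310701990 (A = 2 + (-14698/(-10485) + (6613/9718 + 425/3909)/(-13571)) = 2 + (-14698*(-1/10485) + (6613*(1/9718) + 425*(1/3909))*(-1/13571)) = 2 + (14698/10485 + (6613/9718 + 425/3909)*(-1/13571)) = 2 + (14698/10485 + (29980367/37987662)*(-1/13571)) = 2 + (14698/10485 - 29980367/515530561002) = 2 + 2525651280486467/1801779310701990 = 6129209901890447/1801779310701990 ≈ 3.4018)
(A + 24240)*(-46918 + ((6 - 4)*1)*(-18 + 28)) = (6129209901890447/1801779310701990 + 24240)*(-46918 + ((6 - 4)*1)*(-18 + 28)) = 43681259701318128047*(-46918 + (2*1)*10)/1801779310701990 = 43681259701318128047*(-46918 + 2*10)/1801779310701990 = 43681259701318128047*(-46918 + 20)/1801779310701990 = (43681259701318128047/1801779310701990)*(-46898) = -1024281858736208784574103/900889655350995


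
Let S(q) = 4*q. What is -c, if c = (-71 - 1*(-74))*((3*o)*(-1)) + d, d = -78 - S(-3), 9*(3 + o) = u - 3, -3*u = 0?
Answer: 36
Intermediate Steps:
u = 0 (u = -⅓*0 = 0)
o = -10/3 (o = -3 + (0 - 3)/9 = -3 + (⅑)*(-3) = -3 - ⅓ = -10/3 ≈ -3.3333)
d = -66 (d = -78 - 4*(-3) = -78 - 1*(-12) = -78 + 12 = -66)
c = -36 (c = (-71 - 1*(-74))*((3*(-10/3))*(-1)) - 66 = (-71 + 74)*(-10*(-1)) - 66 = 3*10 - 66 = 30 - 66 = -36)
-c = -1*(-36) = 36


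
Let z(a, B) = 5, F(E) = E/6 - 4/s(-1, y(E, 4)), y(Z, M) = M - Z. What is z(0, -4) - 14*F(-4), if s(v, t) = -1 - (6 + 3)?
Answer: 131/15 ≈ 8.7333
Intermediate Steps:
s(v, t) = -10 (s(v, t) = -1 - 1*9 = -1 - 9 = -10)
F(E) = ⅖ + E/6 (F(E) = E/6 - 4/(-10) = E*(⅙) - 4*(-⅒) = E/6 + ⅖ = ⅖ + E/6)
z(0, -4) - 14*F(-4) = 5 - 14*(⅖ + (⅙)*(-4)) = 5 - 14*(⅖ - ⅔) = 5 - 14*(-4/15) = 5 + 56/15 = 131/15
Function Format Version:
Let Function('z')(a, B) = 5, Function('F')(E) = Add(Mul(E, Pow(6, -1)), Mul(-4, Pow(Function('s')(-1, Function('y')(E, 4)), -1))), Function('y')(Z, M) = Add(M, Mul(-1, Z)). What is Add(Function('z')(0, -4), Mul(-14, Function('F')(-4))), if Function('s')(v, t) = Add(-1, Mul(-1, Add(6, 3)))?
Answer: Rational(131, 15) ≈ 8.7333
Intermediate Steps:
Function('s')(v, t) = -10 (Function('s')(v, t) = Add(-1, Mul(-1, 9)) = Add(-1, -9) = -10)
Function('F')(E) = Add(Rational(2, 5), Mul(Rational(1, 6), E)) (Function('F')(E) = Add(Mul(E, Pow(6, -1)), Mul(-4, Pow(-10, -1))) = Add(Mul(E, Rational(1, 6)), Mul(-4, Rational(-1, 10))) = Add(Mul(Rational(1, 6), E), Rational(2, 5)) = Add(Rational(2, 5), Mul(Rational(1, 6), E)))
Add(Function('z')(0, -4), Mul(-14, Function('F')(-4))) = Add(5, Mul(-14, Add(Rational(2, 5), Mul(Rational(1, 6), -4)))) = Add(5, Mul(-14, Add(Rational(2, 5), Rational(-2, 3)))) = Add(5, Mul(-14, Rational(-4, 15))) = Add(5, Rational(56, 15)) = Rational(131, 15)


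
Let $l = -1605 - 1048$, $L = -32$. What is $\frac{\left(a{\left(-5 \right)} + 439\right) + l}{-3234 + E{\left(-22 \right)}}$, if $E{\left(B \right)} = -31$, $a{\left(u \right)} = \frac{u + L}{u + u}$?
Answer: $\frac{22103}{32650} \approx 0.67697$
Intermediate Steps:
$l = -2653$
$a{\left(u \right)} = \frac{-32 + u}{2 u}$ ($a{\left(u \right)} = \frac{u - 32}{u + u} = \frac{-32 + u}{2 u}$)
$\frac{\left(a{\left(-5 \right)} + 439\right) + l}{-3234 + E{\left(-22 \right)}} = \frac{\left(\frac{-32 - 5}{2 \left(-5\right)} + 439\right) - 2653}{-3234 - 31} = \frac{\left(\frac{1}{2} \left(- \frac{1}{5}\right) \left(-37\right) + 439\right) - 2653}{-3265} = \left(\left(\frac{37}{10} + 439\right) - 2653\right) \left(- \frac{1}{3265}\right) = \left(\frac{4427}{10} - 2653\right) \left(- \frac{1}{3265}\right) = \left(- \frac{22103}{10}\right) \left(- \frac{1}{3265}\right) = \frac{22103}{32650}$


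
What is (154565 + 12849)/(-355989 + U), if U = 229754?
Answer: -167414/126235 ≈ -1.3262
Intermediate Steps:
(154565 + 12849)/(-355989 + U) = (154565 + 12849)/(-355989 + 229754) = 167414/(-126235) = 167414*(-1/126235) = -167414/126235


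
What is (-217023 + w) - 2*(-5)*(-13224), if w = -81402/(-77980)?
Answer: -13617723669/38990 ≈ -3.4926e+5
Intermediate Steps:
w = 40701/38990 (w = -81402*(-1/77980) = 40701/38990 ≈ 1.0439)
(-217023 + w) - 2*(-5)*(-13224) = (-217023 + 40701/38990) - 2*(-5)*(-13224) = -8461686069/38990 + 10*(-13224) = -8461686069/38990 - 132240 = -13617723669/38990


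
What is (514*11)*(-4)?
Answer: -22616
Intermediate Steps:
(514*11)*(-4) = 5654*(-4) = -22616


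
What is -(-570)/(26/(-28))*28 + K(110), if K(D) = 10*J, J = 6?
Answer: -222660/13 ≈ -17128.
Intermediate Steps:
K(D) = 60 (K(D) = 10*6 = 60)
-(-570)/(26/(-28))*28 + K(110) = -(-570)/(26/(-28))*28 + 60 = -(-570)/(26*(-1/28))*28 + 60 = -(-570)/(-13/14)*28 + 60 = -(-570)*(-14)/13*28 + 60 = -30*266/13*28 + 60 = -7980/13*28 + 60 = -223440/13 + 60 = -222660/13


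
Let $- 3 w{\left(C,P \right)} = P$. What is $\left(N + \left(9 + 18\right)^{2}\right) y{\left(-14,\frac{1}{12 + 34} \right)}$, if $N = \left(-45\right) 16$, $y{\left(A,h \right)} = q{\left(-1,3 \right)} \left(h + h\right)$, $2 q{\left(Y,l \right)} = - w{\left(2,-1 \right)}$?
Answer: $- \frac{3}{46} \approx -0.065217$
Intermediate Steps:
$w{\left(C,P \right)} = - \frac{P}{3}$
$q{\left(Y,l \right)} = - \frac{1}{6}$ ($q{\left(Y,l \right)} = \frac{\left(-1\right) \left(\left(- \frac{1}{3}\right) \left(-1\right)\right)}{2} = \frac{\left(-1\right) \frac{1}{3}}{2} = \frac{1}{2} \left(- \frac{1}{3}\right) = - \frac{1}{6}$)
$y{\left(A,h \right)} = - \frac{h}{3}$ ($y{\left(A,h \right)} = - \frac{h + h}{6} = - \frac{2 h}{6} = - \frac{h}{3}$)
$N = -720$
$\left(N + \left(9 + 18\right)^{2}\right) y{\left(-14,\frac{1}{12 + 34} \right)} = \left(-720 + \left(9 + 18\right)^{2}\right) \left(- \frac{1}{3 \left(12 + 34\right)}\right) = \left(-720 + 27^{2}\right) \left(- \frac{1}{3 \cdot 46}\right) = \left(-720 + 729\right) \left(\left(- \frac{1}{3}\right) \frac{1}{46}\right) = 9 \left(- \frac{1}{138}\right) = - \frac{3}{46}$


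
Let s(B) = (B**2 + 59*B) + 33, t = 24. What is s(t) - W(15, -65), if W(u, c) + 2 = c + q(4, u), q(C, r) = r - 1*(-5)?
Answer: 2072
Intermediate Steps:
q(C, r) = 5 + r (q(C, r) = r + 5 = 5 + r)
W(u, c) = 3 + c + u (W(u, c) = -2 + (c + (5 + u)) = -2 + (5 + c + u) = 3 + c + u)
s(B) = 33 + B**2 + 59*B
s(t) - W(15, -65) = (33 + 24**2 + 59*24) - (3 - 65 + 15) = (33 + 576 + 1416) - 1*(-47) = 2025 + 47 = 2072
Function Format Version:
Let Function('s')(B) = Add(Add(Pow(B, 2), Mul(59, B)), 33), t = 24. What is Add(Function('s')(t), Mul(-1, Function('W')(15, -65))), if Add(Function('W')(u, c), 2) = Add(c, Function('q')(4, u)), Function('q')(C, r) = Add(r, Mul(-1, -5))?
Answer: 2072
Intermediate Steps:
Function('q')(C, r) = Add(5, r) (Function('q')(C, r) = Add(r, 5) = Add(5, r))
Function('W')(u, c) = Add(3, c, u) (Function('W')(u, c) = Add(-2, Add(c, Add(5, u))) = Add(-2, Add(5, c, u)) = Add(3, c, u))
Function('s')(B) = Add(33, Pow(B, 2), Mul(59, B))
Add(Function('s')(t), Mul(-1, Function('W')(15, -65))) = Add(Add(33, Pow(24, 2), Mul(59, 24)), Mul(-1, Add(3, -65, 15))) = Add(Add(33, 576, 1416), Mul(-1, -47)) = Add(2025, 47) = 2072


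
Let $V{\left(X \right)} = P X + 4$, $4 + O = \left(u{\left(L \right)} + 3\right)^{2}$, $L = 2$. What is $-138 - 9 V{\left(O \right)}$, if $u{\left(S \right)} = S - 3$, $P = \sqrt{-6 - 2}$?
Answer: $0$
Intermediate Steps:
$P = 2 i \sqrt{2}$ ($P = \sqrt{-8} = 2 i \sqrt{2} \approx 2.8284 i$)
$u{\left(S \right)} = -3 + S$
$O = 0$ ($O = -4 + \left(\left(-3 + 2\right) + 3\right)^{2} = -4 + \left(-1 + 3\right)^{2} = -4 + 2^{2} = -4 + 4 = 0$)
$V{\left(X \right)} = 4 + 2 i X \sqrt{2}$ ($V{\left(X \right)} = 2 i \sqrt{2} X + 4 = 2 i X \sqrt{2} + 4 = 4 + 2 i X \sqrt{2}$)
$-138 - 9 V{\left(O \right)} = -138 - 9 \left(4 + 2 i 0 \sqrt{2}\right) = -138 - 9 \left(4 + 0\right) = -138 - 36 = -174$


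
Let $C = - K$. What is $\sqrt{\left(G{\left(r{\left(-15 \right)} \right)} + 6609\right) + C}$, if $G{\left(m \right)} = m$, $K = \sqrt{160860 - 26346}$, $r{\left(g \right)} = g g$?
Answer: $\sqrt{6834 - 3 \sqrt{14946}} \approx 80.419$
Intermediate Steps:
$r{\left(g \right)} = g^{2}$
$K = 3 \sqrt{14946}$ ($K = \sqrt{134514} = 3 \sqrt{14946} \approx 366.76$)
$C = - 3 \sqrt{14946} \approx -366.76$
$\sqrt{\left(G{\left(r{\left(-15 \right)} \right)} + 6609\right) + C} = \sqrt{\left(\left(-15\right)^{2} + 6609\right) - 3 \sqrt{14946}} = \sqrt{\left(225 + 6609\right) - 3 \sqrt{14946}} = \sqrt{6834 - 3 \sqrt{14946}}$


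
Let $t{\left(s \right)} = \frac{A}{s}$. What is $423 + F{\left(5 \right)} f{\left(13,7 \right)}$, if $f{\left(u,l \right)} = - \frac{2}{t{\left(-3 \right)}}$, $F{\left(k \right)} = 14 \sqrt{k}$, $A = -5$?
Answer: $423 - \frac{84 \sqrt{5}}{5} \approx 385.43$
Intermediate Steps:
$t{\left(s \right)} = - \frac{5}{s}$
$f{\left(u,l \right)} = - \frac{6}{5}$ ($f{\left(u,l \right)} = - \frac{2}{\left(-5\right) \frac{1}{-3}} = - \frac{2}{\left(-5\right) \left(- \frac{1}{3}\right)} = - \frac{2}{\frac{5}{3}} = \left(-2\right) \frac{3}{5} = - \frac{6}{5}$)
$423 + F{\left(5 \right)} f{\left(13,7 \right)} = 423 + 14 \sqrt{5} \left(- \frac{6}{5}\right) = 423 - \frac{84 \sqrt{5}}{5}$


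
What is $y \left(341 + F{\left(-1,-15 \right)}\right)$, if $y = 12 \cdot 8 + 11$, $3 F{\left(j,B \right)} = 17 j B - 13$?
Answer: $\frac{135355}{3} \approx 45118.0$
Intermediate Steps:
$F{\left(j,B \right)} = - \frac{13}{3} + \frac{17 B j}{3}$ ($F{\left(j,B \right)} = \frac{17 j B - 13}{3} = \frac{17 B j - 13}{3} = \frac{-13 + 17 B j}{3} = - \frac{13}{3} + \frac{17 B j}{3}$)
$y = 107$ ($y = 96 + 11 = 107$)
$y \left(341 + F{\left(-1,-15 \right)}\right) = 107 \left(341 - \left(\frac{13}{3} + 85 \left(-1\right)\right)\right) = 107 \left(341 + \left(- \frac{13}{3} + 85\right)\right) = 107 \left(341 + \frac{242}{3}\right) = 107 \cdot \frac{1265}{3} = \frac{135355}{3}$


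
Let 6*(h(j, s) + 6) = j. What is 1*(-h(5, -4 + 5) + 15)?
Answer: 121/6 ≈ 20.167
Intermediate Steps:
h(j, s) = -6 + j/6
1*(-h(5, -4 + 5) + 15) = 1*(-(-6 + (⅙)*5) + 15) = 1*(-(-6 + ⅚) + 15) = 1*(-1*(-31/6) + 15) = 1*(31/6 + 15) = 1*(121/6) = 121/6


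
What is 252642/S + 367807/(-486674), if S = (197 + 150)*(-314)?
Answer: -81514903907/26513512846 ≈ -3.0745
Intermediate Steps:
S = -108958 (S = 347*(-314) = -108958)
252642/S + 367807/(-486674) = 252642/(-108958) + 367807/(-486674) = 252642*(-1/108958) + 367807*(-1/486674) = -126321/54479 - 367807/486674 = -81514903907/26513512846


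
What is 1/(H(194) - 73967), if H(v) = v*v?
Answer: -1/36331 ≈ -2.7525e-5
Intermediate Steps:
H(v) = v**2
1/(H(194) - 73967) = 1/(194**2 - 73967) = 1/(37636 - 73967) = 1/(-36331) = -1/36331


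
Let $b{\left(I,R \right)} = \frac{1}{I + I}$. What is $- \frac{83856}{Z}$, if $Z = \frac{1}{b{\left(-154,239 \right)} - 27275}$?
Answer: $\frac{176112295764}{77} \approx 2.2872 \cdot 10^{9}$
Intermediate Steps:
$b{\left(I,R \right)} = \frac{1}{2 I}$
$Z = - \frac{308}{8400701}$ ($Z = \frac{1}{\frac{1}{2 \left(-154\right)} - 27275} = \frac{1}{\frac{1}{2} \left(- \frac{1}{154}\right) - 27275} = \frac{1}{- \frac{1}{308} - 27275} = \frac{1}{- \frac{8400701}{308}} = - \frac{308}{8400701} \approx -3.6664 \cdot 10^{-5}$)
$- \frac{83856}{Z} = - \frac{83856}{- \frac{308}{8400701}} = \left(-83856\right) \left(- \frac{8400701}{308}\right) = \frac{176112295764}{77}$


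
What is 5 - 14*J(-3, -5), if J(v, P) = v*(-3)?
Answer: -121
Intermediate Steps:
J(v, P) = -3*v
5 - 14*J(-3, -5) = 5 - (-42)*(-3) = 5 - 14*9 = 5 - 126 = -121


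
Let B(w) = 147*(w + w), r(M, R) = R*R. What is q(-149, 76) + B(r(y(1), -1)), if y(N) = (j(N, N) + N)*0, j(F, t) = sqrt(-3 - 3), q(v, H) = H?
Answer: 370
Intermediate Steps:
j(F, t) = I*sqrt(6) (j(F, t) = sqrt(-6) = I*sqrt(6))
y(N) = 0 (y(N) = (I*sqrt(6) + N)*0 = (N + I*sqrt(6))*0 = 0)
r(M, R) = R**2
B(w) = 294*w (B(w) = 147*(2*w) = 294*w)
q(-149, 76) + B(r(y(1), -1)) = 76 + 294*(-1)**2 = 76 + 294*1 = 76 + 294 = 370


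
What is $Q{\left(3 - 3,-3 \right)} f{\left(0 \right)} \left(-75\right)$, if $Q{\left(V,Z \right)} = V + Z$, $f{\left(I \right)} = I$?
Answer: $0$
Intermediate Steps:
$Q{\left(3 - 3,-3 \right)} f{\left(0 \right)} \left(-75\right) = \left(\left(3 - 3\right) - 3\right) 0 \left(-75\right) = \left(0 - 3\right) 0 \left(-75\right) = \left(-3\right) 0 \left(-75\right) = 0 \left(-75\right) = 0$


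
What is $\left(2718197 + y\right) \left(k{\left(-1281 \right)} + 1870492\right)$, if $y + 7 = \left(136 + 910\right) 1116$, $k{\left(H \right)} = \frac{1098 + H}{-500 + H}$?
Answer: $\frac{12944033188199810}{1781} \approx 7.2678 \cdot 10^{12}$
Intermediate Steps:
$k{\left(H \right)} = \frac{1098 + H}{-500 + H}$
$y = 1167329$ ($y = -7 + \left(136 + 910\right) 1116 = -7 + 1046 \cdot 1116 = -7 + 1167336 = 1167329$)
$\left(2718197 + y\right) \left(k{\left(-1281 \right)} + 1870492\right) = \left(2718197 + 1167329\right) \left(\frac{1098 - 1281}{-500 - 1281} + 1870492\right) = 3885526 \left(\frac{1}{-1781} \left(-183\right) + 1870492\right) = 3885526 \left(\left(- \frac{1}{1781}\right) \left(-183\right) + 1870492\right) = 3885526 \left(\frac{183}{1781} + 1870492\right) = 3885526 \cdot \frac{3331346435}{1781} = \frac{12944033188199810}{1781}$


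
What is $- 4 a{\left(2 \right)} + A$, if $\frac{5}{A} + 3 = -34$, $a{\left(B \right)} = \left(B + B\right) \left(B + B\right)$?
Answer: $- \frac{2373}{37} \approx -64.135$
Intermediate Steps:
$a{\left(B \right)} = 4 B^{2}$ ($a{\left(B \right)} = 2 B 2 B = 4 B^{2}$)
$A = - \frac{5}{37}$ ($A = \frac{5}{-3 - 34} = \frac{5}{-37} = 5 \left(- \frac{1}{37}\right) = - \frac{5}{37} \approx -0.13514$)
$- 4 a{\left(2 \right)} + A = - 4 \cdot 4 \cdot 2^{2} - \frac{5}{37} = - 4 \cdot 4 \cdot 4 - \frac{5}{37} = \left(-4\right) 16 - \frac{5}{37} = -64 - \frac{5}{37} = - \frac{2373}{37}$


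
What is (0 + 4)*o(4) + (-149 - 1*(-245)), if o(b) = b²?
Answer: 160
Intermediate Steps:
(0 + 4)*o(4) + (-149 - 1*(-245)) = (0 + 4)*4² + (-149 - 1*(-245)) = 4*16 + (-149 + 245) = 64 + 96 = 160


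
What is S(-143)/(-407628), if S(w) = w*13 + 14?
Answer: 205/45292 ≈ 0.0045262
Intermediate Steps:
S(w) = 14 + 13*w (S(w) = 13*w + 14 = 14 + 13*w)
S(-143)/(-407628) = (14 + 13*(-143))/(-407628) = (14 - 1859)*(-1/407628) = -1845*(-1/407628) = 205/45292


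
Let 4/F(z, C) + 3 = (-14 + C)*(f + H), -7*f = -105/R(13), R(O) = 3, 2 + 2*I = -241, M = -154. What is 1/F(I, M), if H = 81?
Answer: -14451/4 ≈ -3612.8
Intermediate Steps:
I = -243/2 (I = -1 + (½)*(-241) = -1 - 241/2 = -243/2 ≈ -121.50)
f = 5 (f = -(-15)/3 = -⅐*(-35) = 5)
F(z, C) = 4/(-1207 + 86*C) (F(z, C) = 4/(-3 + (-14 + C)*(5 + 81)) = 4/(-3 + (-14 + C)*86) = 4/(-3 + (-1204 + 86*C)) = 4/(-1207 + 86*C))
1/F(I, M) = 1/(4/(-1207 + 86*(-154))) = 1/(4/(-1207 - 13244)) = 1/(4/(-14451)) = 1/(4*(-1/14451)) = 1/(-4/14451) = -14451/4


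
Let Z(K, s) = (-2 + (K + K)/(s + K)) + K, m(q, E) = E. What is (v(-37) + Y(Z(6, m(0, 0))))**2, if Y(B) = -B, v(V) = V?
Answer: 1849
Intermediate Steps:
Z(K, s) = -2 + K + 2*K/(K + s) (Z(K, s) = (-2 + (2*K)/(K + s)) + K = (-2 + 2*K/(K + s)) + K = -2 + K + 2*K/(K + s))
(v(-37) + Y(Z(6, m(0, 0))))**2 = (-37 - (6**2 - 2*0 + 6*0)/(6 + 0))**2 = (-37 - (36 + 0 + 0)/6)**2 = (-37 - 36/6)**2 = (-37 - 1*6)**2 = (-37 - 6)**2 = (-43)**2 = 1849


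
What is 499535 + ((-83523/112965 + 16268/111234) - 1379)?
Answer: 1043266013351933/2094258135 ≈ 4.9816e+5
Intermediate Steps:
499535 + ((-83523/112965 + 16268/111234) - 1379) = 499535 + ((-83523*1/112965 + 16268*(1/111234)) - 1379) = 499535 + ((-27841/37655 + 8134/55617) - 1379) = 499535 + (-1242147127/2094258135 - 1379) = 499535 - 2889224115292/2094258135 = 1043266013351933/2094258135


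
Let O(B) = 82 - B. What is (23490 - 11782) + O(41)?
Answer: 11749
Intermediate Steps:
(23490 - 11782) + O(41) = (23490 - 11782) + (82 - 1*41) = 11708 + (82 - 41) = 11708 + 41 = 11749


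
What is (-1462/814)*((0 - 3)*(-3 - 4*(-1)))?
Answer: 2193/407 ≈ 5.3882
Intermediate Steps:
(-1462/814)*((0 - 3)*(-3 - 4*(-1))) = (-1462*1/814)*(-3*(-3 + 4)) = -(-2193)/407 = -731/407*(-3) = 2193/407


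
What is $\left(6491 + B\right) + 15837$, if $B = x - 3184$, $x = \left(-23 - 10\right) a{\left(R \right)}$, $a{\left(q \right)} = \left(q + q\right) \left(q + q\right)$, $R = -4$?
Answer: $17032$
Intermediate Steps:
$a{\left(q \right)} = 4 q^{2}$ ($a{\left(q \right)} = 2 q 2 q = 4 q^{2}$)
$x = -2112$ ($x = \left(-23 - 10\right) 4 \left(-4\right)^{2} = - 33 \cdot 4 \cdot 16 = \left(-33\right) 64 = -2112$)
$B = -5296$ ($B = -2112 - 3184 = -5296$)
$\left(6491 + B\right) + 15837 = \left(6491 - 5296\right) + 15837 = 1195 + 15837 = 17032$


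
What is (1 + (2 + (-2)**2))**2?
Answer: 49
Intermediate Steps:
(1 + (2 + (-2)**2))**2 = (1 + (2 + 4))**2 = (1 + 6)**2 = 7**2 = 49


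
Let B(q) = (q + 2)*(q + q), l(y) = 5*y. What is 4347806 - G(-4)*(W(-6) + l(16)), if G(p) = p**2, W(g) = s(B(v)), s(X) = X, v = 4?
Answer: 4345758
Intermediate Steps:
B(q) = 2*q*(2 + q) (B(q) = (2 + q)*(2*q) = 2*q*(2 + q))
W(g) = 48 (W(g) = 2*4*(2 + 4) = 2*4*6 = 48)
4347806 - G(-4)*(W(-6) + l(16)) = 4347806 - (-4)**2*(48 + 5*16) = 4347806 - 16*(48 + 80) = 4347806 - 16*128 = 4347806 - 1*2048 = 4347806 - 2048 = 4345758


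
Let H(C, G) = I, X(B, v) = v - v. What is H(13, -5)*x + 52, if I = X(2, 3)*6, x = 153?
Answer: 52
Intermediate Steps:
X(B, v) = 0
I = 0 (I = 0*6 = 0)
H(C, G) = 0
H(13, -5)*x + 52 = 0*153 + 52 = 0 + 52 = 52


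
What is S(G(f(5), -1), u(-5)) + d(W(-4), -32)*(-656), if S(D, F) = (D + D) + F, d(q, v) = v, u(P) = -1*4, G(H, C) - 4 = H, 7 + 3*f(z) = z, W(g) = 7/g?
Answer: 62984/3 ≈ 20995.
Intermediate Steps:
f(z) = -7/3 + z/3
G(H, C) = 4 + H
u(P) = -4
S(D, F) = F + 2*D (S(D, F) = 2*D + F = F + 2*D)
S(G(f(5), -1), u(-5)) + d(W(-4), -32)*(-656) = (-4 + 2*(4 + (-7/3 + (⅓)*5))) - 32*(-656) = (-4 + 2*(4 + (-7/3 + 5/3))) + 20992 = (-4 + 2*(4 - ⅔)) + 20992 = (-4 + 2*(10/3)) + 20992 = (-4 + 20/3) + 20992 = 8/3 + 20992 = 62984/3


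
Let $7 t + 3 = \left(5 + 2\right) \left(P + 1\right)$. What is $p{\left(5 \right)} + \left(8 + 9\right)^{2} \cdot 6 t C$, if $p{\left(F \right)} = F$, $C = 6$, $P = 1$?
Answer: $\frac{114479}{7} \approx 16354.0$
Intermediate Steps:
$t = \frac{11}{7}$ ($t = - \frac{3}{7} + \frac{\left(5 + 2\right) \left(1 + 1\right)}{7} = - \frac{3}{7} + \frac{7 \cdot 2}{7} = - \frac{3}{7} + \frac{1}{7} \cdot 14 = - \frac{3}{7} + 2 = \frac{11}{7} \approx 1.5714$)
$p{\left(5 \right)} + \left(8 + 9\right)^{2} \cdot 6 t C = 5 + \left(8 + 9\right)^{2} \cdot 6 \cdot \frac{11}{7} \cdot 6 = 5 + 17^{2} \cdot \frac{66}{7} \cdot 6 = 5 + 289 \cdot \frac{396}{7} = 5 + \frac{114444}{7} = \frac{114479}{7}$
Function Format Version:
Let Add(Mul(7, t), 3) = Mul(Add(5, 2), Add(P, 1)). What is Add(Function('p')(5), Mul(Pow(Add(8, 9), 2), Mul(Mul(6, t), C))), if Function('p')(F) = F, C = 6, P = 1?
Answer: Rational(114479, 7) ≈ 16354.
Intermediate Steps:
t = Rational(11, 7) (t = Add(Rational(-3, 7), Mul(Rational(1, 7), Mul(Add(5, 2), Add(1, 1)))) = Add(Rational(-3, 7), Mul(Rational(1, 7), Mul(7, 2))) = Add(Rational(-3, 7), Mul(Rational(1, 7), 14)) = Add(Rational(-3, 7), 2) = Rational(11, 7) ≈ 1.5714)
Add(Function('p')(5), Mul(Pow(Add(8, 9), 2), Mul(Mul(6, t), C))) = Add(5, Mul(Pow(Add(8, 9), 2), Mul(Mul(6, Rational(11, 7)), 6))) = Add(5, Mul(Pow(17, 2), Mul(Rational(66, 7), 6))) = Add(5, Mul(289, Rational(396, 7))) = Add(5, Rational(114444, 7)) = Rational(114479, 7)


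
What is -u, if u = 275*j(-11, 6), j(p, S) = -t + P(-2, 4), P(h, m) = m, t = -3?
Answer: -1925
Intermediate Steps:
j(p, S) = 7 (j(p, S) = -1*(-3) + 4 = 3 + 4 = 7)
u = 1925 (u = 275*7 = 1925)
-u = -1*1925 = -1925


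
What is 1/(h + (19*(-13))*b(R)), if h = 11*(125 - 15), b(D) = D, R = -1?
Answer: 1/1457 ≈ 0.00068634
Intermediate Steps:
h = 1210 (h = 11*110 = 1210)
1/(h + (19*(-13))*b(R)) = 1/(1210 + (19*(-13))*(-1)) = 1/(1210 - 247*(-1)) = 1/(1210 + 247) = 1/1457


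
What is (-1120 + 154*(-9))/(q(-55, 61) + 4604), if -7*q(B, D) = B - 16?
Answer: -17542/32299 ≈ -0.54311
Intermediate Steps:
q(B, D) = 16/7 - B/7 (q(B, D) = -(B - 16)/7 = -(-16 + B)/7 = 16/7 - B/7)
(-1120 + 154*(-9))/(q(-55, 61) + 4604) = (-1120 + 154*(-9))/((16/7 - ⅐*(-55)) + 4604) = (-1120 - 1386)/((16/7 + 55/7) + 4604) = -2506/(71/7 + 4604) = -2506/32299/7 = -2506*7/32299 = -17542/32299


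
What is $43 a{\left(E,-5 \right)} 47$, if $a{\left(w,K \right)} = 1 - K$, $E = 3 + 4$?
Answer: $12126$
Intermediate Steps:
$E = 7$
$43 a{\left(E,-5 \right)} 47 = 43 \left(1 - -5\right) 47 = 43 \left(1 + 5\right) 47 = 43 \cdot 6 \cdot 47 = 258 \cdot 47 = 12126$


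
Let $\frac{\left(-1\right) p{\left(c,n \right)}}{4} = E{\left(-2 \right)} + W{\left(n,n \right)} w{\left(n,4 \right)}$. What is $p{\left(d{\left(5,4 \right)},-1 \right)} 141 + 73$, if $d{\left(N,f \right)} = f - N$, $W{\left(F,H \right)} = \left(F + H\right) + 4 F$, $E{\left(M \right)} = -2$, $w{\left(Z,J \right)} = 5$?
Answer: $18121$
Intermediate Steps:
$W{\left(F,H \right)} = H + 5 F$
$p{\left(c,n \right)} = 8 - 120 n$ ($p{\left(c,n \right)} = - 4 \left(-2 + \left(n + 5 n\right) 5\right) = - 4 \left(-2 + 6 n 5\right) = - 4 \left(-2 + 30 n\right) = 8 - 120 n$)
$p{\left(d{\left(5,4 \right)},-1 \right)} 141 + 73 = \left(8 - -120\right) 141 + 73 = \left(8 + 120\right) 141 + 73 = 128 \cdot 141 + 73 = 18048 + 73 = 18121$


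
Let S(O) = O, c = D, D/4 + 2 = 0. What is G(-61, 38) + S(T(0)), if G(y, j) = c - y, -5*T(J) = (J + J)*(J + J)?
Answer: 53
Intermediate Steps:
D = -8 (D = -8 + 4*0 = -8 + 0 = -8)
c = -8
T(J) = -4*J²/5 (T(J) = -(J + J)*(J + J)/5 = -2*J*2*J/5 = -4*J²/5)
G(y, j) = -8 - y
G(-61, 38) + S(T(0)) = (-8 - 1*(-61)) - ⅘*0² = (-8 + 61) - ⅘*0 = 53 + 0 = 53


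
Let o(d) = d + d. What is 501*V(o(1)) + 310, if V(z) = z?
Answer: 1312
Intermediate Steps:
o(d) = 2*d
501*V(o(1)) + 310 = 501*(2*1) + 310 = 501*2 + 310 = 1002 + 310 = 1312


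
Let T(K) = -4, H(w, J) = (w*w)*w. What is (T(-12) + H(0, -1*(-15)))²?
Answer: 16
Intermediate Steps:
H(w, J) = w³ (H(w, J) = w²*w = w³)
(T(-12) + H(0, -1*(-15)))² = (-4 + 0³)² = (-4 + 0)² = (-4)² = 16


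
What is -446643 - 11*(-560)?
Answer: -440483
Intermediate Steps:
-446643 - 11*(-560) = -446643 - 1*(-6160) = -446643 + 6160 = -440483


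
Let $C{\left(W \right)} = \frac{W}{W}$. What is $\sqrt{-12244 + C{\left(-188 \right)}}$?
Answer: $i \sqrt{12243} \approx 110.65 i$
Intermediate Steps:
$C{\left(W \right)} = 1$
$\sqrt{-12244 + C{\left(-188 \right)}} = \sqrt{-12244 + 1} = \sqrt{-12243} = i \sqrt{12243}$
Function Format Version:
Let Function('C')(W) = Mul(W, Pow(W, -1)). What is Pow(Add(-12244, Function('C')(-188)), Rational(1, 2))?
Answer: Mul(I, Pow(12243, Rational(1, 2))) ≈ Mul(110.65, I)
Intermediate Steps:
Function('C')(W) = 1
Pow(Add(-12244, Function('C')(-188)), Rational(1, 2)) = Pow(Add(-12244, 1), Rational(1, 2)) = Pow(-12243, Rational(1, 2)) = Mul(I, Pow(12243, Rational(1, 2)))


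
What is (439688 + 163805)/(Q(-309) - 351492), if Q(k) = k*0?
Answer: -603493/351492 ≈ -1.7169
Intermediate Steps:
Q(k) = 0
(439688 + 163805)/(Q(-309) - 351492) = (439688 + 163805)/(0 - 351492) = 603493/(-351492) = 603493*(-1/351492) = -603493/351492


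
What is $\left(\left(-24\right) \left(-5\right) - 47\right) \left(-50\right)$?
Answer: $-3650$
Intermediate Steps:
$\left(\left(-24\right) \left(-5\right) - 47\right) \left(-50\right) = \left(120 - 47\right) \left(-50\right) = 73 \left(-50\right) = -3650$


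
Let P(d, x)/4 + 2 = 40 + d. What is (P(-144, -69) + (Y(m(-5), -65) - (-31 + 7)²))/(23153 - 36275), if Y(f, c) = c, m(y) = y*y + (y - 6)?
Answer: 355/4374 ≈ 0.081161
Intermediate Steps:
m(y) = -6 + y + y² (m(y) = y² + (-6 + y) = -6 + y + y²)
P(d, x) = 152 + 4*d (P(d, x) = -8 + 4*(40 + d) = -8 + (160 + 4*d) = 152 + 4*d)
(P(-144, -69) + (Y(m(-5), -65) - (-31 + 7)²))/(23153 - 36275) = ((152 + 4*(-144)) + (-65 - (-31 + 7)²))/(23153 - 36275) = ((152 - 576) + (-65 - 1*(-24)²))/(-13122) = (-424 + (-65 - 1*576))*(-1/13122) = (-424 + (-65 - 576))*(-1/13122) = (-424 - 641)*(-1/13122) = -1065*(-1/13122) = 355/4374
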